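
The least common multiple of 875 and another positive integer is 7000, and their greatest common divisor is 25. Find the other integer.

gcd × lcm = product of the two integers, so the other integer is (25 × 7000) / 875 = 200.

200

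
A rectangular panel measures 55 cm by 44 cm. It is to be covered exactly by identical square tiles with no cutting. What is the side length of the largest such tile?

11 cm

The tile side must divide both 55 and 44, so the largest is their gcd.
55 = 5 × 11
44 = 2^2 × 11
gcd(55, 44) = 11.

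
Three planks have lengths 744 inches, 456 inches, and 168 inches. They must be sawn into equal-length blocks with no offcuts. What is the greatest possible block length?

The block length must divide every plank, so the greatest is gcd(744, 456, 168).
744 = 2^3 × 3 × 31
456 = 2^3 × 3 × 19
168 = 2^3 × 3 × 7
gcd(744, 456, 168) = 2^3 × 3 = 24.

24 inches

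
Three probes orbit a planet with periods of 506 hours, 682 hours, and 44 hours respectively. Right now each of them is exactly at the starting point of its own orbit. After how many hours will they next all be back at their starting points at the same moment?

The first simultaneous occurrence is after LCM of the individual periods.
506 = 2 × 11 × 23
682 = 2 × 11 × 31
44 = 2^2 × 11
LCM(506, 682, 44) = 2^2 × 11 × 23 × 31 = 31372.

31372 hours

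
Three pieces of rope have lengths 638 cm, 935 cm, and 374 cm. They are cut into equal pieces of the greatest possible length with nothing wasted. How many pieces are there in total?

177

Piece length = gcd(638, 935, 374).
638 = 2 × 11 × 29
935 = 5 × 11 × 17
374 = 2 × 11 × 17
gcd(638, 935, 374) = 11.
Total pieces = 638/11 + 935/11 + 374/11 = 58 + 85 + 34 = 177.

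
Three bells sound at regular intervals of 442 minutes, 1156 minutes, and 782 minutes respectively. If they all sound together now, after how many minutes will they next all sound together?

345644 minutes

We need the least common multiple of the intervals.
442 = 2 × 13 × 17
1156 = 2^2 × 17^2
782 = 2 × 17 × 23
LCM(442, 1156, 782) = 2^2 × 13 × 17^2 × 23 = 345644.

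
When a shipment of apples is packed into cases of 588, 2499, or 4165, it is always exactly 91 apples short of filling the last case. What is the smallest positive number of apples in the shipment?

49889

Being 91 short of a full case of size k means N ≡ −91 (mod k), i.e. N + 91 is a multiple of each size.
588 = 2^2 × 3 × 7^2
2499 = 3 × 7^2 × 17
4165 = 5 × 7^2 × 17
LCM(588, 2499, 4165) = 2^2 × 3 × 5 × 7^2 × 17 = 49980.
Smallest positive N is 49980 − 91 = 49889.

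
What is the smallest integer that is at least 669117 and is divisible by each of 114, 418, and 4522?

746130

The integer must be a common multiple of 114, 418, and 4522, so a multiple of their LCM.
114 = 2 × 3 × 19
418 = 2 × 11 × 19
4522 = 2 × 7 × 17 × 19
LCM(114, 418, 4522) = 2 × 3 × 7 × 11 × 17 × 19 = 149226.
Smallest multiple of 149226 that is ≥ 669117: ⌈669117/149226⌉ × 149226 = 5 × 149226 = 746130.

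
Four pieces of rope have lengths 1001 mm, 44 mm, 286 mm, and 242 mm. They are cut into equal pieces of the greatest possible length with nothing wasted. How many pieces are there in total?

Piece length = gcd(1001, 44, 286, 242).
1001 = 7 × 11 × 13
44 = 2^2 × 11
286 = 2 × 11 × 13
242 = 2 × 11^2
gcd(1001, 44, 286, 242) = 11.
Total pieces = 1001/11 + 44/11 + 286/11 + 242/11 = 91 + 4 + 26 + 22 = 143.

143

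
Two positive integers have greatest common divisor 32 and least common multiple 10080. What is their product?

For any two positive integers, gcd × lcm = product = 32 × 10080 = 322560.

322560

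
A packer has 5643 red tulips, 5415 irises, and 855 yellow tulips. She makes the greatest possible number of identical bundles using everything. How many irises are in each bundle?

95

Number of bundles = gcd(5643, 5415, 855).
5643 = 3^3 × 11 × 19
5415 = 3 × 5 × 19^2
855 = 3^2 × 5 × 19
gcd(5643, 5415, 855) = 3 × 19 = 57.
irises per bundle = 5415 / 57 = 95.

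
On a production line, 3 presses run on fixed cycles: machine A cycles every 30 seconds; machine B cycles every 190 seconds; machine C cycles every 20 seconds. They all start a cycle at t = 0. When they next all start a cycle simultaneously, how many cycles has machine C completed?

57 cycles

All finish a whole number of cycles simultaneously at t = LCM of the periods.
30 = 2 × 3 × 5
190 = 2 × 5 × 19
20 = 2^2 × 5
LCM(30, 190, 20) = 2^2 × 3 × 5 × 19 = 1140.
Cycles for period 20: 1140 / 20 = 57.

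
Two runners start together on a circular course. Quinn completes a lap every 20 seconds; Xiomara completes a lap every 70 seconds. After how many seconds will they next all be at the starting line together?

140 seconds

The first simultaneous occurrence is after LCM of the individual periods.
20 = 2^2 × 5
70 = 2 × 5 × 7
LCM(20, 70) = 2^2 × 5 × 7 = 140.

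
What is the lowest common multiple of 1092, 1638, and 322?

1092 = 2^2 × 3 × 7 × 13
1638 = 2 × 3^2 × 7 × 13
322 = 2 × 7 × 23
LCM(1092, 1638, 322) = 2^2 × 3^2 × 7 × 13 × 23 = 75348.

75348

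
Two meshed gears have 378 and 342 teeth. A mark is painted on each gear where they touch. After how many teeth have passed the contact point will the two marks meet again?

7182 teeth

They coincide at every common multiple of the periods; the first is the LCM.
378 = 2 × 3^3 × 7
342 = 2 × 3^2 × 19
LCM(378, 342) = 2 × 3^3 × 7 × 19 = 7182.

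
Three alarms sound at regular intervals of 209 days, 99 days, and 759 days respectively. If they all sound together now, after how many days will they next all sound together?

43263 days

The first simultaneous occurrence is after LCM of the individual periods.
209 = 11 × 19
99 = 3^2 × 11
759 = 3 × 11 × 23
LCM(209, 99, 759) = 3^2 × 11 × 19 × 23 = 43263.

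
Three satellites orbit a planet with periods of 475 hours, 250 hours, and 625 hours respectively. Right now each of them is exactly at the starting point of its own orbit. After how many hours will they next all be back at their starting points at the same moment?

23750 hours

They coincide at every common multiple of the periods; the first is the LCM.
475 = 5^2 × 19
250 = 2 × 5^3
625 = 5^4
LCM(475, 250, 625) = 2 × 5^4 × 19 = 23750.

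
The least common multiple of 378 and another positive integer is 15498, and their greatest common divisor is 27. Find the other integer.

1107

gcd × lcm = product of the two integers, so the other integer is (27 × 15498) / 378 = 1107.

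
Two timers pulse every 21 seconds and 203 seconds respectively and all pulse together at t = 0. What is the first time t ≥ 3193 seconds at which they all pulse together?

Joint pulses occur at multiples of LCM(21, 203).
21 = 3 × 7
203 = 7 × 29
LCM(21, 203) = 3 × 7 × 29 = 609.
Smallest multiple of 609 that is ≥ 3193: ⌈3193/609⌉ × 609 = 6 × 609 = 3654.

3654 seconds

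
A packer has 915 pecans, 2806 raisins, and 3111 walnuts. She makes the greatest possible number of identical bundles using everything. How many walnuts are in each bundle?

Number of bundles = gcd(915, 2806, 3111).
915 = 3 × 5 × 61
2806 = 2 × 23 × 61
3111 = 3 × 17 × 61
gcd(915, 2806, 3111) = 61.
walnuts per bundle = 3111 / 61 = 51.

51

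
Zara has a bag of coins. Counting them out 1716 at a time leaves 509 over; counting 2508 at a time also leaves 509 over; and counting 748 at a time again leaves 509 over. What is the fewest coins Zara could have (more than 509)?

554777

N − 509 must be a common multiple of 1716, 2508, and 748.
1716 = 2^2 × 3 × 11 × 13
2508 = 2^2 × 3 × 11 × 19
748 = 2^2 × 11 × 17
LCM(1716, 2508, 748) = 2^2 × 3 × 11 × 13 × 17 × 19 = 554268.
Smallest N > 509 is LCM + 509 = 554268 + 509 = 554777.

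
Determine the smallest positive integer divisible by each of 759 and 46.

759 = 3 × 11 × 23
46 = 2 × 23
LCM(759, 46) = 2 × 3 × 11 × 23 = 1518.

1518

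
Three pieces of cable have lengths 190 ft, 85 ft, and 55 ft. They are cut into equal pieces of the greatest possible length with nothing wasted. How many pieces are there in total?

Piece length = gcd(190, 85, 55).
190 = 2 × 5 × 19
85 = 5 × 17
55 = 5 × 11
gcd(190, 85, 55) = 5.
Total pieces = 190/5 + 85/5 + 55/5 = 38 + 17 + 11 = 66.

66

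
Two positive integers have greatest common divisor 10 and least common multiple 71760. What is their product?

For any two positive integers, gcd × lcm = product = 10 × 71760 = 717600.

717600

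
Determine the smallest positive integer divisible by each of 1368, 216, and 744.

1368 = 2^3 × 3^2 × 19
216 = 2^3 × 3^3
744 = 2^3 × 3 × 31
LCM(1368, 216, 744) = 2^3 × 3^3 × 19 × 31 = 127224.

127224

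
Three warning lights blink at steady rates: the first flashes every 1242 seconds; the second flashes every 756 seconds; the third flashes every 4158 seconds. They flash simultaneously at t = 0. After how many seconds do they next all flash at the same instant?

We need the least common multiple of the intervals.
1242 = 2 × 3^3 × 23
756 = 2^2 × 3^3 × 7
4158 = 2 × 3^3 × 7 × 11
LCM(1242, 756, 4158) = 2^2 × 3^3 × 7 × 11 × 23 = 191268.

191268 seconds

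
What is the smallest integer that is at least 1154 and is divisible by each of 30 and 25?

The integer must be a common multiple of 30 and 25, so a multiple of their LCM.
30 = 2 × 3 × 5
25 = 5^2
LCM(30, 25) = 2 × 3 × 5^2 = 150.
Smallest multiple of 150 that is ≥ 1154: ⌈1154/150⌉ × 150 = 8 × 150 = 1200.

1200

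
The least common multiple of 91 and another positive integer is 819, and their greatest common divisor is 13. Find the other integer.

gcd × lcm = product of the two integers, so the other integer is (13 × 819) / 91 = 117.

117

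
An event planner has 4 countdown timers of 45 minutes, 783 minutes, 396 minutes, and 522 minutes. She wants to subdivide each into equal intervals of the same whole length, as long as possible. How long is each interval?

The interval must divide each timer length; the longest such is the gcd.
45 = 3^2 × 5
783 = 3^3 × 29
396 = 2^2 × 3^2 × 11
522 = 2 × 3^2 × 29
gcd(45, 783, 396, 522) = 3^2 = 9.

9 minutes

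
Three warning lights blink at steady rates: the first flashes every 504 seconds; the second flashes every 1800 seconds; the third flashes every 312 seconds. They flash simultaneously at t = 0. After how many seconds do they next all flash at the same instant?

The first simultaneous occurrence is after LCM of the individual periods.
504 = 2^3 × 3^2 × 7
1800 = 2^3 × 3^2 × 5^2
312 = 2^3 × 3 × 13
LCM(504, 1800, 312) = 2^3 × 3^2 × 5^2 × 7 × 13 = 163800.

163800 seconds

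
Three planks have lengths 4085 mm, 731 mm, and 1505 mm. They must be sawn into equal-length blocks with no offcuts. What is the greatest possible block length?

43 mm

This is the greatest common divisor of 4085, 731, and 1505.
4085 = 5 × 19 × 43
731 = 17 × 43
1505 = 5 × 7 × 43
gcd(4085, 731, 1505) = 43.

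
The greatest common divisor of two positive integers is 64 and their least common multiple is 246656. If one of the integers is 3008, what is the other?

5248

For two integers, gcd × lcm = product, so the other is (64 × 246656) / 3008 = 15785984 / 3008 = 5248.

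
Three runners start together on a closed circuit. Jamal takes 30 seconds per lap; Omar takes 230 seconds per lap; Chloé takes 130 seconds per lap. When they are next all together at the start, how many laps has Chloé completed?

The first common completion time is the LCM of the periods.
30 = 2 × 3 × 5
230 = 2 × 5 × 23
130 = 2 × 5 × 13
LCM(30, 230, 130) = 2 × 3 × 5 × 13 × 23 = 8970.
Laps for period 130: 8970 / 130 = 69.

69 laps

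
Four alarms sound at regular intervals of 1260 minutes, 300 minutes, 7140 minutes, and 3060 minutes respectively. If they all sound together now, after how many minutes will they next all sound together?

107100 minutes

The first simultaneous occurrence is after LCM of the individual periods.
1260 = 2^2 × 3^2 × 5 × 7
300 = 2^2 × 3 × 5^2
7140 = 2^2 × 3 × 5 × 7 × 17
3060 = 2^2 × 3^2 × 5 × 17
LCM(1260, 300, 7140, 3060) = 2^2 × 3^2 × 5^2 × 7 × 17 = 107100.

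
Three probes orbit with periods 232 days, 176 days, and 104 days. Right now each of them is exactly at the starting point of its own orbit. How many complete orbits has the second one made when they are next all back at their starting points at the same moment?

377 orbits

The first common completion time is the LCM of the periods.
232 = 2^3 × 29
176 = 2^4 × 11
104 = 2^3 × 13
LCM(232, 176, 104) = 2^4 × 11 × 13 × 29 = 66352.
Orbits for period 176: 66352 / 176 = 377.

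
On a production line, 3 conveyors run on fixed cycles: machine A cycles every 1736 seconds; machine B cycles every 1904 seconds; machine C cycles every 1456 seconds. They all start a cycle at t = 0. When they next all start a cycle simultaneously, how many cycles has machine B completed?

403 cycles

The first common completion time is the LCM of the periods.
1736 = 2^3 × 7 × 31
1904 = 2^4 × 7 × 17
1456 = 2^4 × 7 × 13
LCM(1736, 1904, 1456) = 2^4 × 7 × 13 × 17 × 31 = 767312.
Cycles for period 1904: 767312 / 1904 = 403.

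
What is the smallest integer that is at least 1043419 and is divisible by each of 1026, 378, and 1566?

1249668

The integer must be a common multiple of 1026, 378, and 1566, so a multiple of their LCM.
1026 = 2 × 3^3 × 19
378 = 2 × 3^3 × 7
1566 = 2 × 3^3 × 29
LCM(1026, 378, 1566) = 2 × 3^3 × 7 × 19 × 29 = 208278.
Smallest multiple of 208278 that is ≥ 1043419: ⌈1043419/208278⌉ × 208278 = 6 × 208278 = 1249668.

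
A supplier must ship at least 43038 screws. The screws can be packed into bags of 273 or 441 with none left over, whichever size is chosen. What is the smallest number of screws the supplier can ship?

The number of screws must be a common multiple of 273 and 441, so a multiple of their LCM.
273 = 3 × 7 × 13
441 = 3^2 × 7^2
LCM(273, 441) = 3^2 × 7^2 × 13 = 5733.
Smallest multiple of 5733 that is ≥ 43038: ⌈43038/5733⌉ × 5733 = 8 × 5733 = 45864.

45864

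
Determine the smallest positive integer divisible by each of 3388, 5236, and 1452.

3388 = 2^2 × 7 × 11^2
5236 = 2^2 × 7 × 11 × 17
1452 = 2^2 × 3 × 11^2
LCM(3388, 5236, 1452) = 2^2 × 3 × 7 × 11^2 × 17 = 172788.

172788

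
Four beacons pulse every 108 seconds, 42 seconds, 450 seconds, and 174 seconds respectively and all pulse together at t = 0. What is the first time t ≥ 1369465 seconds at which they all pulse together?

1644300 seconds

Joint pulses occur at multiples of LCM(108, 42, 450, 174).
108 = 2^2 × 3^3
42 = 2 × 3 × 7
450 = 2 × 3^2 × 5^2
174 = 2 × 3 × 29
LCM(108, 42, 450, 174) = 2^2 × 3^3 × 5^2 × 7 × 29 = 548100.
Smallest multiple of 548100 that is ≥ 1369465: ⌈1369465/548100⌉ × 548100 = 3 × 548100 = 1644300.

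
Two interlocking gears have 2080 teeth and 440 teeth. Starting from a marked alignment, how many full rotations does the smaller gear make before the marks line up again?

They are all back at their starting positions together after one LCM of the periods.
2080 = 2^5 × 5 × 13
440 = 2^3 × 5 × 11
LCM(2080, 440) = 2^5 × 5 × 11 × 13 = 22880.
Rotations for period 440: 22880 / 440 = 52.

52 rotations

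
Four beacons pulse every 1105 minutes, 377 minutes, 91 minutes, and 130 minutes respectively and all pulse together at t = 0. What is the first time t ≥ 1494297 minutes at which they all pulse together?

Joint pulses occur at multiples of LCM(1105, 377, 91, 130).
1105 = 5 × 13 × 17
377 = 13 × 29
91 = 7 × 13
130 = 2 × 5 × 13
LCM(1105, 377, 91, 130) = 2 × 5 × 7 × 13 × 17 × 29 = 448630.
Smallest multiple of 448630 that is ≥ 1494297: ⌈1494297/448630⌉ × 448630 = 4 × 448630 = 1794520.

1794520 minutes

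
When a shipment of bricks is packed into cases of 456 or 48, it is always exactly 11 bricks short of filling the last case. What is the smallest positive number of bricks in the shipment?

Being 11 short of a full case of size k means N ≡ −11 (mod k), i.e. N + 11 is a multiple of each size.
456 = 2^3 × 3 × 19
48 = 2^4 × 3
LCM(456, 48) = 2^4 × 3 × 19 = 912.
Smallest positive N is 912 − 11 = 901.

901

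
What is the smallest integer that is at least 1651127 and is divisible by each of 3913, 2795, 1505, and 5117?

The integer must be a common multiple of 3913, 2795, 1505, and 5117, so a multiple of their LCM.
3913 = 7 × 13 × 43
2795 = 5 × 13 × 43
1505 = 5 × 7 × 43
5117 = 7 × 17 × 43
LCM(3913, 2795, 1505, 5117) = 5 × 7 × 13 × 17 × 43 = 332605.
Smallest multiple of 332605 that is ≥ 1651127: ⌈1651127/332605⌉ × 332605 = 5 × 332605 = 1663025.

1663025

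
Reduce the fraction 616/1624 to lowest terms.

11/29

616 = 2^3 × 7 × 11
1624 = 2^3 × 7 × 29
gcd(616, 1624) = 2^3 × 7 = 56.
Divide numerator and denominator by 56: 616/1624 = 11/29.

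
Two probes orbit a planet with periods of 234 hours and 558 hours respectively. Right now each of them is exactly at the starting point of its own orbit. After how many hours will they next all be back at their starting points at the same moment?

The first simultaneous occurrence is after LCM of the individual periods.
234 = 2 × 3^2 × 13
558 = 2 × 3^2 × 31
LCM(234, 558) = 2 × 3^2 × 13 × 31 = 7254.

7254 hours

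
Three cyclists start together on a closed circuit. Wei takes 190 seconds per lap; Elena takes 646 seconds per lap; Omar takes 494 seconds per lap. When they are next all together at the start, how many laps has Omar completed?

85 laps

They are all back at their starting positions together after one LCM of the periods.
190 = 2 × 5 × 19
646 = 2 × 17 × 19
494 = 2 × 13 × 19
LCM(190, 646, 494) = 2 × 5 × 13 × 17 × 19 = 41990.
Laps for period 494: 41990 / 494 = 85.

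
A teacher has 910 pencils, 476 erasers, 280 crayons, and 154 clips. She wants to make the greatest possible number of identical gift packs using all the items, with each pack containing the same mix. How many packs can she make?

14 packs

The pack count must divide each quantity, so the greatest is gcd(910, 476, 280, 154).
910 = 2 × 5 × 7 × 13
476 = 2^2 × 7 × 17
280 = 2^3 × 5 × 7
154 = 2 × 7 × 11
gcd(910, 476, 280, 154) = 2 × 7 = 14.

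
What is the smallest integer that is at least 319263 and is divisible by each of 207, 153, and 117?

The integer must be a common multiple of 207, 153, and 117, so a multiple of their LCM.
207 = 3^2 × 23
153 = 3^2 × 17
117 = 3^2 × 13
LCM(207, 153, 117) = 3^2 × 13 × 17 × 23 = 45747.
Smallest multiple of 45747 that is ≥ 319263: ⌈319263/45747⌉ × 45747 = 7 × 45747 = 320229.

320229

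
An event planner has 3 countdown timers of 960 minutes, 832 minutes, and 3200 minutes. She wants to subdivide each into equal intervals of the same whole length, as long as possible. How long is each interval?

64 minutes

The interval must divide each timer length; the longest such is the gcd.
960 = 2^6 × 3 × 5
832 = 2^6 × 13
3200 = 2^7 × 5^2
gcd(960, 832, 3200) = 2^6 = 64.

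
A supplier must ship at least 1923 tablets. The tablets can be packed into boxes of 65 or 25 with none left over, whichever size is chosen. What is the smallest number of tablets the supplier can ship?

The number of tablets must be a common multiple of 65 and 25, so a multiple of their LCM.
65 = 5 × 13
25 = 5^2
LCM(65, 25) = 5^2 × 13 = 325.
Smallest multiple of 325 that is ≥ 1923: ⌈1923/325⌉ × 325 = 6 × 325 = 1950.

1950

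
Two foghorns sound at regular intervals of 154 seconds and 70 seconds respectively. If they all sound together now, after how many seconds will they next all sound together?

The first simultaneous occurrence is after LCM of the individual periods.
154 = 2 × 7 × 11
70 = 2 × 5 × 7
LCM(154, 70) = 2 × 5 × 7 × 11 = 770.

770 seconds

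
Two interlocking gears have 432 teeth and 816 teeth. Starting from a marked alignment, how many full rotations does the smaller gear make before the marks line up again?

They are all back at their starting positions together after one LCM of the periods.
432 = 2^4 × 3^3
816 = 2^4 × 3 × 17
LCM(432, 816) = 2^4 × 3^3 × 17 = 7344.
Rotations for period 432: 7344 / 432 = 17.

17 rotations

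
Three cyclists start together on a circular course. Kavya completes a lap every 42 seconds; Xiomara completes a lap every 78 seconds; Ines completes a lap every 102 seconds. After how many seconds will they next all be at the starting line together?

They coincide at every common multiple of the periods; the first is the LCM.
42 = 2 × 3 × 7
78 = 2 × 3 × 13
102 = 2 × 3 × 17
LCM(42, 78, 102) = 2 × 3 × 7 × 13 × 17 = 9282.

9282 seconds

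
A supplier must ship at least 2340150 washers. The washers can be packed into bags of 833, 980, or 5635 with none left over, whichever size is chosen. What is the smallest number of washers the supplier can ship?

The number of washers must be a common multiple of 833, 980, and 5635, so a multiple of their LCM.
833 = 7^2 × 17
980 = 2^2 × 5 × 7^2
5635 = 5 × 7^2 × 23
LCM(833, 980, 5635) = 2^2 × 5 × 7^2 × 17 × 23 = 383180.
Smallest multiple of 383180 that is ≥ 2340150: ⌈2340150/383180⌉ × 383180 = 7 × 383180 = 2682260.

2682260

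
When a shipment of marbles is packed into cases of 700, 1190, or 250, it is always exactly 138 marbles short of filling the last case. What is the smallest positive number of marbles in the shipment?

Being 138 short of a full case of size k means N ≡ −138 (mod k), i.e. N + 138 is a multiple of each size.
700 = 2^2 × 5^2 × 7
1190 = 2 × 5 × 7 × 17
250 = 2 × 5^3
LCM(700, 1190, 250) = 2^2 × 5^3 × 7 × 17 = 59500.
Smallest positive N is 59500 − 138 = 59362.

59362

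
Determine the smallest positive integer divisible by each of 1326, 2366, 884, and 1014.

1326 = 2 × 3 × 13 × 17
2366 = 2 × 7 × 13^2
884 = 2^2 × 13 × 17
1014 = 2 × 3 × 13^2
LCM(1326, 2366, 884, 1014) = 2^2 × 3 × 7 × 13^2 × 17 = 241332.

241332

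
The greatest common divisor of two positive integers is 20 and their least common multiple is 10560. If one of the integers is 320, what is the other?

660

For two integers, gcd × lcm = product, so the other is (20 × 10560) / 320 = 211200 / 320 = 660.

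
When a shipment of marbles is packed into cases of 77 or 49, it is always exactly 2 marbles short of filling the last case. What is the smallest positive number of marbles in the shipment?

Being 2 short of a full case of size k means N ≡ −2 (mod k), i.e. N + 2 is a multiple of each size.
77 = 7 × 11
49 = 7^2
LCM(77, 49) = 7^2 × 11 = 539.
Smallest positive N is 539 − 2 = 537.

537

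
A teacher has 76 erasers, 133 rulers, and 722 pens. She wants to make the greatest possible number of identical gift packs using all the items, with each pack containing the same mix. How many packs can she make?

The pack count must divide each quantity, so the greatest is gcd(76, 133, 722).
76 = 2^2 × 19
133 = 7 × 19
722 = 2 × 19^2
gcd(76, 133, 722) = 19.

19 packs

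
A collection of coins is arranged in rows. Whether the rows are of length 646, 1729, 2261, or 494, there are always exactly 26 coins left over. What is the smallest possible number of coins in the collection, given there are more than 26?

N − 26 must be a common multiple of 646, 1729, 2261, and 494.
646 = 2 × 17 × 19
1729 = 7 × 13 × 19
2261 = 7 × 17 × 19
494 = 2 × 13 × 19
LCM(646, 1729, 2261, 494) = 2 × 7 × 13 × 17 × 19 = 58786.
Smallest N > 26 is LCM + 26 = 58786 + 26 = 58812.

58812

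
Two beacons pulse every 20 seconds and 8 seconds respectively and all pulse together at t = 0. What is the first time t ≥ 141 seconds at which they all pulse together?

Joint pulses occur at multiples of LCM(20, 8).
20 = 2^2 × 5
8 = 2^3
LCM(20, 8) = 2^3 × 5 = 40.
Smallest multiple of 40 that is ≥ 141: ⌈141/40⌉ × 40 = 4 × 40 = 160.

160 seconds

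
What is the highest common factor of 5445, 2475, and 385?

5445 = 3^2 × 5 × 11^2
2475 = 3^2 × 5^2 × 11
385 = 5 × 7 × 11
gcd(5445, 2475, 385) = 5 × 11 = 55.

55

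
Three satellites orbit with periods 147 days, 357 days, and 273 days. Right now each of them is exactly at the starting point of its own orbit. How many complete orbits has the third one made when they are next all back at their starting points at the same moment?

119 orbits

All finish a whole number of cycles simultaneously at t = LCM of the periods.
147 = 3 × 7^2
357 = 3 × 7 × 17
273 = 3 × 7 × 13
LCM(147, 357, 273) = 3 × 7^2 × 13 × 17 = 32487.
Orbits for period 273: 32487 / 273 = 119.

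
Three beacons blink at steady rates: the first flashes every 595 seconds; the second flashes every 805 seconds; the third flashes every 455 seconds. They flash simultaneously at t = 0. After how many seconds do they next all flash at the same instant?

The first simultaneous occurrence is after LCM of the individual periods.
595 = 5 × 7 × 17
805 = 5 × 7 × 23
455 = 5 × 7 × 13
LCM(595, 805, 455) = 5 × 7 × 13 × 17 × 23 = 177905.

177905 seconds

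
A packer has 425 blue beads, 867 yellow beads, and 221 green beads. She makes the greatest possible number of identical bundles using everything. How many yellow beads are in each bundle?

Number of bundles = gcd(425, 867, 221).
425 = 5^2 × 17
867 = 3 × 17^2
221 = 13 × 17
gcd(425, 867, 221) = 17.
yellow beads per bundle = 867 / 17 = 51.

51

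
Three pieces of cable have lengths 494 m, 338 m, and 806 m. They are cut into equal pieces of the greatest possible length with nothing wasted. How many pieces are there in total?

Piece length = gcd(494, 338, 806).
494 = 2 × 13 × 19
338 = 2 × 13^2
806 = 2 × 13 × 31
gcd(494, 338, 806) = 2 × 13 = 26.
Total pieces = 494/26 + 338/26 + 806/26 = 19 + 13 + 31 = 63.

63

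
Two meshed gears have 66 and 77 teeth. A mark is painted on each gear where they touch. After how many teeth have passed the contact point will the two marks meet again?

462 teeth

They coincide at every common multiple of the periods; the first is the LCM.
66 = 2 × 3 × 11
77 = 7 × 11
LCM(66, 77) = 2 × 3 × 7 × 11 = 462.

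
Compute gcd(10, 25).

5

10 = 2 × 5
25 = 5^2
gcd(10, 25) = 5.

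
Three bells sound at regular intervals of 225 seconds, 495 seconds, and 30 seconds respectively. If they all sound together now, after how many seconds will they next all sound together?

4950 seconds

They coincide at every common multiple of the periods; the first is the LCM.
225 = 3^2 × 5^2
495 = 3^2 × 5 × 11
30 = 2 × 3 × 5
LCM(225, 495, 30) = 2 × 3^2 × 5^2 × 11 = 4950.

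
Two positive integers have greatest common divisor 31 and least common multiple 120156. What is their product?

For any two positive integers, gcd × lcm = product = 31 × 120156 = 3724836.

3724836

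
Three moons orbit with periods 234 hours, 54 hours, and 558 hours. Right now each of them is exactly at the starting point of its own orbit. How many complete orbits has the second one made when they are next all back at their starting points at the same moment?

403 orbits

All finish a whole number of cycles simultaneously at t = LCM of the periods.
234 = 2 × 3^2 × 13
54 = 2 × 3^3
558 = 2 × 3^2 × 31
LCM(234, 54, 558) = 2 × 3^3 × 13 × 31 = 21762.
Orbits for period 54: 21762 / 54 = 403.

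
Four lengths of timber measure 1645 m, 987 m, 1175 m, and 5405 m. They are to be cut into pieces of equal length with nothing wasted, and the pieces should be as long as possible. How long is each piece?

The greatest length dividing all of 1645, 987, 1175, and 5405 is their gcd.
1645 = 5 × 7 × 47
987 = 3 × 7 × 47
1175 = 5^2 × 47
5405 = 5 × 23 × 47
gcd(1645, 987, 1175, 5405) = 47.

47 m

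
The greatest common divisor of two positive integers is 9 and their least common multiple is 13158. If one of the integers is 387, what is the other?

306

For two integers, gcd × lcm = product, so the other is (9 × 13158) / 387 = 118422 / 387 = 306.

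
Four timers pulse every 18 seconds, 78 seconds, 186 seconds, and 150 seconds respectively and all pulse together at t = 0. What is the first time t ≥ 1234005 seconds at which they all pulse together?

1269450 seconds

Joint pulses occur at multiples of LCM(18, 78, 186, 150).
18 = 2 × 3^2
78 = 2 × 3 × 13
186 = 2 × 3 × 31
150 = 2 × 3 × 5^2
LCM(18, 78, 186, 150) = 2 × 3^2 × 5^2 × 13 × 31 = 181350.
Smallest multiple of 181350 that is ≥ 1234005: ⌈1234005/181350⌉ × 181350 = 7 × 181350 = 1269450.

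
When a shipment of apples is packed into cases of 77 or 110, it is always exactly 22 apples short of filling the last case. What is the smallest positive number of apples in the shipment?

748

Being 22 short of a full case of size k means N ≡ −22 (mod k), i.e. N + 22 is a multiple of each size.
77 = 7 × 11
110 = 2 × 5 × 11
LCM(77, 110) = 2 × 5 × 7 × 11 = 770.
Smallest positive N is 770 − 22 = 748.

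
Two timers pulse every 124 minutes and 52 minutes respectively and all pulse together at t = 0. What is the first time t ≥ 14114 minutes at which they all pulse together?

14508 minutes

Joint pulses occur at multiples of LCM(124, 52).
124 = 2^2 × 31
52 = 2^2 × 13
LCM(124, 52) = 2^2 × 13 × 31 = 1612.
Smallest multiple of 1612 that is ≥ 14114: ⌈14114/1612⌉ × 1612 = 9 × 1612 = 14508.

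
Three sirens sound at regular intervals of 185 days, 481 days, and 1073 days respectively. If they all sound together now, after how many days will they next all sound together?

69745 days

We need the least common multiple of the intervals.
185 = 5 × 37
481 = 13 × 37
1073 = 29 × 37
LCM(185, 481, 1073) = 5 × 13 × 29 × 37 = 69745.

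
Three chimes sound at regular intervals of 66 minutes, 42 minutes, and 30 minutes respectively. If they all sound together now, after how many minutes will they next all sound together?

2310 minutes

We need the least common multiple of the intervals.
66 = 2 × 3 × 11
42 = 2 × 3 × 7
30 = 2 × 3 × 5
LCM(66, 42, 30) = 2 × 3 × 5 × 7 × 11 = 2310.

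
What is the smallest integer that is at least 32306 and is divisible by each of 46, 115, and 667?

33350

The integer must be a common multiple of 46, 115, and 667, so a multiple of their LCM.
46 = 2 × 23
115 = 5 × 23
667 = 23 × 29
LCM(46, 115, 667) = 2 × 5 × 23 × 29 = 6670.
Smallest multiple of 6670 that is ≥ 32306: ⌈32306/6670⌉ × 6670 = 5 × 6670 = 33350.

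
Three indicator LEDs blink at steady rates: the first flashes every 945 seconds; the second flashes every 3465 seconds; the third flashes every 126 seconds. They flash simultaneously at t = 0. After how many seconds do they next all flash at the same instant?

They coincide at every common multiple of the periods; the first is the LCM.
945 = 3^3 × 5 × 7
3465 = 3^2 × 5 × 7 × 11
126 = 2 × 3^2 × 7
LCM(945, 3465, 126) = 2 × 3^3 × 5 × 7 × 11 = 20790.

20790 seconds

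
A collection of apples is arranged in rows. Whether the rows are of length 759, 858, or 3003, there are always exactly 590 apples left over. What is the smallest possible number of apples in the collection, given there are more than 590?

N − 590 must be a common multiple of 759, 858, and 3003.
759 = 3 × 11 × 23
858 = 2 × 3 × 11 × 13
3003 = 3 × 7 × 11 × 13
LCM(759, 858, 3003) = 2 × 3 × 7 × 11 × 13 × 23 = 138138.
Smallest N > 590 is LCM + 590 = 138138 + 590 = 138728.

138728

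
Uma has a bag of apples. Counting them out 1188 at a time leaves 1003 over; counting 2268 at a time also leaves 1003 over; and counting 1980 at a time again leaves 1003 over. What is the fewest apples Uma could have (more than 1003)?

N − 1003 must be a common multiple of 1188, 2268, and 1980.
1188 = 2^2 × 3^3 × 11
2268 = 2^2 × 3^4 × 7
1980 = 2^2 × 3^2 × 5 × 11
LCM(1188, 2268, 1980) = 2^2 × 3^4 × 5 × 7 × 11 = 124740.
Smallest N > 1003 is LCM + 1003 = 124740 + 1003 = 125743.

125743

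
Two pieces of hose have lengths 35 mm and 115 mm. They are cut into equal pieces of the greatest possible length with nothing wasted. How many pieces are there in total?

Piece length = gcd(35, 115).
35 = 5 × 7
115 = 5 × 23
gcd(35, 115) = 5.
Total pieces = 35/5 + 115/5 = 7 + 23 = 30.

30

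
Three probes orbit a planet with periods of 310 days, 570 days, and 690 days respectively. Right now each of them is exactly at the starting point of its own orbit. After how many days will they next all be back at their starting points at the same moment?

The first simultaneous occurrence is after LCM of the individual periods.
310 = 2 × 5 × 31
570 = 2 × 3 × 5 × 19
690 = 2 × 3 × 5 × 23
LCM(310, 570, 690) = 2 × 3 × 5 × 19 × 23 × 31 = 406410.

406410 days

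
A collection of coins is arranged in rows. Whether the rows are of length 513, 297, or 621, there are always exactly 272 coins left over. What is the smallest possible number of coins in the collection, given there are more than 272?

130061

N − 272 must be a common multiple of 513, 297, and 621.
513 = 3^3 × 19
297 = 3^3 × 11
621 = 3^3 × 23
LCM(513, 297, 621) = 3^3 × 11 × 19 × 23 = 129789.
Smallest N > 272 is LCM + 272 = 129789 + 272 = 130061.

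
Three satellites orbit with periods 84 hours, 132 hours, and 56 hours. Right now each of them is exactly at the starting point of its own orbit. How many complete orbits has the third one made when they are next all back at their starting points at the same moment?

All finish a whole number of cycles simultaneously at t = LCM of the periods.
84 = 2^2 × 3 × 7
132 = 2^2 × 3 × 11
56 = 2^3 × 7
LCM(84, 132, 56) = 2^3 × 3 × 7 × 11 = 1848.
Orbits for period 56: 1848 / 56 = 33.

33 orbits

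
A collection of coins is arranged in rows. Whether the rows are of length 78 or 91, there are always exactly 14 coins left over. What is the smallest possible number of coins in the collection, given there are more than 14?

560

N − 14 must be a common multiple of 78 and 91.
78 = 2 × 3 × 13
91 = 7 × 13
LCM(78, 91) = 2 × 3 × 7 × 13 = 546.
Smallest N > 14 is LCM + 14 = 546 + 14 = 560.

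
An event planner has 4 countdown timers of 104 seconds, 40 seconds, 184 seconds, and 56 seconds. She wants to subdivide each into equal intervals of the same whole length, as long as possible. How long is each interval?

The interval must divide each timer length; the longest such is the gcd.
104 = 2^3 × 13
40 = 2^3 × 5
184 = 2^3 × 23
56 = 2^3 × 7
gcd(104, 40, 184, 56) = 2^3 = 8.

8 seconds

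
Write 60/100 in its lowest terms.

3/5

60 = 2^2 × 3 × 5
100 = 2^2 × 5^2
gcd(60, 100) = 2^2 × 5 = 20.
Divide numerator and denominator by 20: 60/100 = 3/5.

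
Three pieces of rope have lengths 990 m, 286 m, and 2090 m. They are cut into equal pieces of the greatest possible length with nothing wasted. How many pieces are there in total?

153

Piece length = gcd(990, 286, 2090).
990 = 2 × 3^2 × 5 × 11
286 = 2 × 11 × 13
2090 = 2 × 5 × 11 × 19
gcd(990, 286, 2090) = 2 × 11 = 22.
Total pieces = 990/22 + 286/22 + 2090/22 = 45 + 13 + 95 = 153.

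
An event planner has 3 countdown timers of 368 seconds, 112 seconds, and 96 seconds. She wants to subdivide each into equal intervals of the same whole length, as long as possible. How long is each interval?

The interval must divide each timer length; the longest such is the gcd.
368 = 2^4 × 23
112 = 2^4 × 7
96 = 2^5 × 3
gcd(368, 112, 96) = 2^4 = 16.

16 seconds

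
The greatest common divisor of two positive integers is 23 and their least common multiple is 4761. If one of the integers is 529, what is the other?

For two integers, gcd × lcm = product, so the other is (23 × 4761) / 529 = 109503 / 529 = 207.

207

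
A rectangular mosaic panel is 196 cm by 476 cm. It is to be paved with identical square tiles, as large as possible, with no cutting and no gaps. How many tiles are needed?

Tile side = gcd(196, 476).
196 = 2^2 × 7^2
476 = 2^2 × 7 × 17
gcd(196, 476) = 2^2 × 7 = 28.
Tiles: (196/28) × (476/28) = 7 × 17 = 119.

119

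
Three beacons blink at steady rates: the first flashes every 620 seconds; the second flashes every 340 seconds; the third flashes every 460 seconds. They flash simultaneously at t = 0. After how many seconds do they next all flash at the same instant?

They coincide at every common multiple of the periods; the first is the LCM.
620 = 2^2 × 5 × 31
340 = 2^2 × 5 × 17
460 = 2^2 × 5 × 23
LCM(620, 340, 460) = 2^2 × 5 × 17 × 23 × 31 = 242420.

242420 seconds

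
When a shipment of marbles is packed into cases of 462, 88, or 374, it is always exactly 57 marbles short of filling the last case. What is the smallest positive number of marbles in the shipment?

Being 57 short of a full case of size k means N ≡ −57 (mod k), i.e. N + 57 is a multiple of each size.
462 = 2 × 3 × 7 × 11
88 = 2^3 × 11
374 = 2 × 11 × 17
LCM(462, 88, 374) = 2^3 × 3 × 7 × 11 × 17 = 31416.
Smallest positive N is 31416 − 57 = 31359.

31359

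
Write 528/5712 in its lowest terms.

528 = 2^4 × 3 × 11
5712 = 2^4 × 3 × 7 × 17
gcd(528, 5712) = 2^4 × 3 = 48.
Divide numerator and denominator by 48: 528/5712 = 11/119.

11/119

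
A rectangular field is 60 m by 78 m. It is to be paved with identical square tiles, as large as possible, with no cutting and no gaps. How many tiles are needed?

Tile side = gcd(60, 78).
60 = 2^2 × 3 × 5
78 = 2 × 3 × 13
gcd(60, 78) = 2 × 3 = 6.
Tiles: (60/6) × (78/6) = 10 × 13 = 130.

130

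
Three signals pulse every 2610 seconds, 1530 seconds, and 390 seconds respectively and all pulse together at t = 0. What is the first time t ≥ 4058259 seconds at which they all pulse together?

4614480 seconds

Joint pulses occur at multiples of LCM(2610, 1530, 390).
2610 = 2 × 3^2 × 5 × 29
1530 = 2 × 3^2 × 5 × 17
390 = 2 × 3 × 5 × 13
LCM(2610, 1530, 390) = 2 × 3^2 × 5 × 13 × 17 × 29 = 576810.
Smallest multiple of 576810 that is ≥ 4058259: ⌈4058259/576810⌉ × 576810 = 8 × 576810 = 4614480.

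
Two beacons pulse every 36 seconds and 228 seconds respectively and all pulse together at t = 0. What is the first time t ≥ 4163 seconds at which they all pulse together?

Joint pulses occur at multiples of LCM(36, 228).
36 = 2^2 × 3^2
228 = 2^2 × 3 × 19
LCM(36, 228) = 2^2 × 3^2 × 19 = 684.
Smallest multiple of 684 that is ≥ 4163: ⌈4163/684⌉ × 684 = 7 × 684 = 4788.

4788 seconds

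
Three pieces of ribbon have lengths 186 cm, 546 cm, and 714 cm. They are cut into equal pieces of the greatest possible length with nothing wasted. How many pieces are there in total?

241

Piece length = gcd(186, 546, 714).
186 = 2 × 3 × 31
546 = 2 × 3 × 7 × 13
714 = 2 × 3 × 7 × 17
gcd(186, 546, 714) = 2 × 3 = 6.
Total pieces = 186/6 + 546/6 + 714/6 = 31 + 91 + 119 = 241.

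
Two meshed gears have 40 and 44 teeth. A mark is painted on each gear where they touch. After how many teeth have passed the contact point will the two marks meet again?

The first simultaneous occurrence is after LCM of the individual periods.
40 = 2^3 × 5
44 = 2^2 × 11
LCM(40, 44) = 2^3 × 5 × 11 = 440.

440 teeth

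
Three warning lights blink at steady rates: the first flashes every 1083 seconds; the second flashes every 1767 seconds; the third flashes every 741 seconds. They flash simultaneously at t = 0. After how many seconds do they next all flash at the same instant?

We need the least common multiple of the intervals.
1083 = 3 × 19^2
1767 = 3 × 19 × 31
741 = 3 × 13 × 19
LCM(1083, 1767, 741) = 3 × 13 × 19^2 × 31 = 436449.

436449 seconds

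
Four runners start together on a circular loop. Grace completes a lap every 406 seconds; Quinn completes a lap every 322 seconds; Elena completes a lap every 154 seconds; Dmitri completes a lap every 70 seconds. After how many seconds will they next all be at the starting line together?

They coincide at every common multiple of the periods; the first is the LCM.
406 = 2 × 7 × 29
322 = 2 × 7 × 23
154 = 2 × 7 × 11
70 = 2 × 5 × 7
LCM(406, 322, 154, 70) = 2 × 5 × 7 × 11 × 23 × 29 = 513590.

513590 seconds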